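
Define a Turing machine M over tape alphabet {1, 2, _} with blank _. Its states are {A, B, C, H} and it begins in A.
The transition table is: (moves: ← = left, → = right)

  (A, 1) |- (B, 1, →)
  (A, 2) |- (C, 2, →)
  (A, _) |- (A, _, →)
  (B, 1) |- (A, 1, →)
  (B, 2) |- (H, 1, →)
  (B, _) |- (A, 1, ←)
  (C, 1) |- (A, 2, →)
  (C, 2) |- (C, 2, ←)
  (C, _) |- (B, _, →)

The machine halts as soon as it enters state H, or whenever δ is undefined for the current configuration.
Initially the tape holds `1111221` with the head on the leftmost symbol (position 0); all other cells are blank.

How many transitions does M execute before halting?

state=A head=0 tape=_[1]111221   (A,1)→(B,1,→)
state=B head=1 tape=_1[1]11221   (B,1)→(A,1,→)
state=A head=2 tape=_11[1]1221   (A,1)→(B,1,→)
state=B head=3 tape=_111[1]221   (B,1)→(A,1,→)
state=A head=4 tape=_1111[2]21   (A,2)→(C,2,→)
state=C head=5 tape=_11112[2]1   (C,2)→(C,2,←)
state=C head=4 tape=_1111[2]21   (C,2)→(C,2,←)
state=C head=3 tape=_111[1]221   (C,1)→(A,2,→)
state=A head=4 tape=_1112[2]21   (A,2)→(C,2,→)
state=C head=5 tape=_11122[2]1   (C,2)→(C,2,←)
state=C head=4 tape=_1112[2]21   (C,2)→(C,2,←)
state=C head=3 tape=_111[2]221   (C,2)→(C,2,←)
state=C head=2 tape=_11[1]2221   (C,1)→(A,2,→)
state=A head=3 tape=_112[2]221   (A,2)→(C,2,→)
state=C head=4 tape=_1122[2]21   (C,2)→(C,2,←)
state=C head=3 tape=_112[2]221   (C,2)→(C,2,←)
state=C head=2 tape=_11[2]2221   (C,2)→(C,2,←)
state=C head=1 tape=_1[1]22221   (C,1)→(A,2,→)
state=A head=2 tape=_12[2]2221   (A,2)→(C,2,→)
state=C head=3 tape=_122[2]221   (C,2)→(C,2,←)
state=C head=2 tape=_12[2]2221   (C,2)→(C,2,←)
state=C head=1 tape=_1[2]22221   (C,2)→(C,2,←)
state=C head=0 tape=_[1]222221   (C,1)→(A,2,→)
state=A head=1 tape=_2[2]22221   (A,2)→(C,2,→)
state=C head=2 tape=_22[2]2221   (C,2)→(C,2,←)
state=C head=1 tape=_2[2]22221   (C,2)→(C,2,←)
state=C head=0 tape=_[2]222221   (C,2)→(C,2,←)
state=C head=-1 tape=[_]2222221   (C,_)→(B,_,→)
state=B head=0 tape=_[2]222221   (B,2)→(H,1,→)
state=H head=1 tape=_1[2]22221
M halts after 29 transitions.

29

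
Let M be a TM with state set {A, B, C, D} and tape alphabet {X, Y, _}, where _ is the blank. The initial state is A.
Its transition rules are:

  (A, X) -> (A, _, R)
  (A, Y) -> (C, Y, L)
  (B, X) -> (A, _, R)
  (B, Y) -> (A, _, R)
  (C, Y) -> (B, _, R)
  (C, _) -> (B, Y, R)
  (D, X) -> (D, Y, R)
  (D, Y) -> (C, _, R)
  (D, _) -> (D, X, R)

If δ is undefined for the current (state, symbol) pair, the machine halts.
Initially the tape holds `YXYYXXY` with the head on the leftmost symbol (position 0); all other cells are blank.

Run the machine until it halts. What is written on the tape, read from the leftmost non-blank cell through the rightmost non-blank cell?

Y_YY__Y

A | _[Y]XYYXXY_   read Y → write Y, move L, go to C
C | [_]YXYYXXY_   read _ → write Y, move R, go to B
B | Y[Y]XYYXXY_   read Y → write _, move R, go to A
A | Y_[X]YYXXY_   read X → write _, move R, go to A
A | Y__[Y]YXXY_   read Y → write Y, move L, go to C
C | Y_[_]YYXXY_   read _ → write Y, move R, go to B
B | Y_Y[Y]YXXY_   read Y → write _, move R, go to A
A | Y_Y_[Y]XXY_   read Y → write Y, move L, go to C
C | Y_Y[_]YXXY_   read _ → write Y, move R, go to B
B | Y_YY[Y]XXY_   read Y → write _, move R, go to A
A | Y_YY_[X]XY_   read X → write _, move R, go to A
A | Y_YY__[X]Y_   read X → write _, move R, go to A
A | Y_YY___[Y]_   read Y → write Y, move L, go to C
C | Y_YY__[_]Y_   read _ → write Y, move R, go to B
B | Y_YY__Y[Y]_   read Y → write _, move R, go to A
A | Y_YY__Y_[_]
The non-blank tape span at halt is Y_YY__Y.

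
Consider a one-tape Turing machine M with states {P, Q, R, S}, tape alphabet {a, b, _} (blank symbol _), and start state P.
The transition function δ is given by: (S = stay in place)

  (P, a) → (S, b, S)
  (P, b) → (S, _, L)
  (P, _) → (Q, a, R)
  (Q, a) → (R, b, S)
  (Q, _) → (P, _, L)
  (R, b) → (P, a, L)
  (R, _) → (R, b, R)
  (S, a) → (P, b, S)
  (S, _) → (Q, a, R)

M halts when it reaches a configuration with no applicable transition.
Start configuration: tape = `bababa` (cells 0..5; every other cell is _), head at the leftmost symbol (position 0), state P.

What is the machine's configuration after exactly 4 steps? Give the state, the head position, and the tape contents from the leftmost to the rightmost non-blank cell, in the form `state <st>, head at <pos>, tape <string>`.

state=P head=0 tape=_[b]ababa   (P,b)→(S,_,L)
state=S head=-1 tape=[_]_ababa   (S,_)→(Q,a,R)
state=Q head=0 tape=a[_]ababa   (Q,_)→(P,_,L)
state=P head=-1 tape=[a]_ababa   (P,a)→(S,b,S)
state=S head=-1 tape=[b]_ababa
After 4 steps: state S, head at -1, tape b_ababa.

state S, head at -1, tape b_ababa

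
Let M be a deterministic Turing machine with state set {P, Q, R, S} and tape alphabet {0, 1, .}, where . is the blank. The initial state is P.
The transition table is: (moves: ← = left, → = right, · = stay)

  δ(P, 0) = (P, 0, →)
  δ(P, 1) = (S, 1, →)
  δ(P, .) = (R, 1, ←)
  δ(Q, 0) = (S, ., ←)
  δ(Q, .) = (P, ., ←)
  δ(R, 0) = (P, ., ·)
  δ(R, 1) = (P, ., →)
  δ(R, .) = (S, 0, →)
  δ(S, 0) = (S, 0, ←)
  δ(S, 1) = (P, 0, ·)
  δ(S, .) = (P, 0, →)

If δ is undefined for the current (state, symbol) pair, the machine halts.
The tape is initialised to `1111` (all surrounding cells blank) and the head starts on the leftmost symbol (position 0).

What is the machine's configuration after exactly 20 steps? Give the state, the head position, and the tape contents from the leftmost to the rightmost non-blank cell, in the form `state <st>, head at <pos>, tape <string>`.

state P, head at 6, tape 10..10

state=P head=0 tape=[1]111...   (P,1)→(S,1,→)
state=S head=1 tape=1[1]11...   (S,1)→(P,0,·)
state=P head=1 tape=1[0]11...   (P,0)→(P,0,→)
state=P head=2 tape=10[1]1...   (P,1)→(S,1,→)
state=S head=3 tape=101[1]...   (S,1)→(P,0,·)
state=P head=3 tape=101[0]...   (P,0)→(P,0,→)
state=P head=4 tape=1010[.]..   (P,.)→(R,1,←)
state=R head=3 tape=101[0]1..   (R,0)→(P,.,·)
state=P head=3 tape=101[.]1..   (P,.)→(R,1,←)
state=R head=2 tape=10[1]11..   (R,1)→(P,.,→)
state=P head=3 tape=10.[1]1..   (P,1)→(S,1,→)
state=S head=4 tape=10.1[1]..   (S,1)→(P,0,·)
state=P head=4 tape=10.1[0]..   (P,0)→(P,0,→)
state=P head=5 tape=10.10[.].   (P,.)→(R,1,←)
state=R head=4 tape=10.1[0]1.   (R,0)→(P,.,·)
state=P head=4 tape=10.1[.]1.   (P,.)→(R,1,←)
state=R head=3 tape=10.[1]11.   (R,1)→(P,.,→)
state=P head=4 tape=10..[1]1.   (P,1)→(S,1,→)
state=S head=5 tape=10..1[1].   (S,1)→(P,0,·)
state=P head=5 tape=10..1[0].   (P,0)→(P,0,→)
state=P head=6 tape=10..10[.]
After 20 steps: state P, head at 6, tape 10..10.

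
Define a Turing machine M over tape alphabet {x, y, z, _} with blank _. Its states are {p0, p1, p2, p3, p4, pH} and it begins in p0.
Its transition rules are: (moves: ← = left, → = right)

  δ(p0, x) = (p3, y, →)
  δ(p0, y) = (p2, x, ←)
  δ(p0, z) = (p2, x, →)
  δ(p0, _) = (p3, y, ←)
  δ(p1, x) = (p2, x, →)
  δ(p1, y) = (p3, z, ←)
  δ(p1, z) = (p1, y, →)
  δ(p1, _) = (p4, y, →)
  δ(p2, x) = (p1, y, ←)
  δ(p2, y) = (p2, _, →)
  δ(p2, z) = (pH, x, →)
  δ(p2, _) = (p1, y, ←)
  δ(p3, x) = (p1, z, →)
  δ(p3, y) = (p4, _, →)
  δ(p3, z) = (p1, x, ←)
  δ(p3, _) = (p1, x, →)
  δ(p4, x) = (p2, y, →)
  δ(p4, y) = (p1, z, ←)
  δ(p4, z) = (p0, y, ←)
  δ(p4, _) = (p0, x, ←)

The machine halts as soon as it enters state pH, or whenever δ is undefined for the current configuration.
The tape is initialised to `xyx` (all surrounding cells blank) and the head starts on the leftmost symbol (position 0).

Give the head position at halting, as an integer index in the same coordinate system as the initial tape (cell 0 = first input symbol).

3

state=p0 head=0 tape=_[x]yx_   (p0,x)→(p3,y,→)
state=p3 head=1 tape=_y[y]x_   (p3,y)→(p4,_,→)
state=p4 head=2 tape=_y_[x]_   (p4,x)→(p2,y,→)
state=p2 head=3 tape=_y_y[_]   (p2,_)→(p1,y,←)
state=p1 head=2 tape=_y_[y]y   (p1,y)→(p3,z,←)
state=p3 head=1 tape=_y[_]zy   (p3,_)→(p1,x,→)
state=p1 head=2 tape=_yx[z]y   (p1,z)→(p1,y,→)
state=p1 head=3 tape=_yxy[y]   (p1,y)→(p3,z,←)
state=p3 head=2 tape=_yx[y]z   (p3,y)→(p4,_,→)
state=p4 head=3 tape=_yx_[z]   (p4,z)→(p0,y,←)
state=p0 head=2 tape=_yx[_]y   (p0,_)→(p3,y,←)
state=p3 head=1 tape=_y[x]yy   (p3,x)→(p1,z,→)
state=p1 head=2 tape=_yz[y]y   (p1,y)→(p3,z,←)
state=p3 head=1 tape=_y[z]zy   (p3,z)→(p1,x,←)
state=p1 head=0 tape=_[y]xzy   (p1,y)→(p3,z,←)
state=p3 head=-1 tape=[_]zxzy   (p3,_)→(p1,x,→)
state=p1 head=0 tape=x[z]xzy   (p1,z)→(p1,y,→)
state=p1 head=1 tape=xy[x]zy   (p1,x)→(p2,x,→)
state=p2 head=2 tape=xyx[z]y   (p2,z)→(pH,x,→)
state=pH head=3 tape=xyxx[y]
At halt the head is at cell 3.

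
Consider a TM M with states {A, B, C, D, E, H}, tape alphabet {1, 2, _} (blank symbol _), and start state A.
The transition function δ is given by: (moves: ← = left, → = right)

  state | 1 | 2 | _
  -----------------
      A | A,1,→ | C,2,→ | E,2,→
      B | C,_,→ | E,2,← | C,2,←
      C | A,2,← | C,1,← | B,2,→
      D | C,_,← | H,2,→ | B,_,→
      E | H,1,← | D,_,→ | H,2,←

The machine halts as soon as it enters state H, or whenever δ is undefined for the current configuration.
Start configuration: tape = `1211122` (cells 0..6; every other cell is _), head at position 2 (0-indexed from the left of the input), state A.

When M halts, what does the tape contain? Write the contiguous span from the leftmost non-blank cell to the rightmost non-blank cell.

state=A head=2 tape=__12[1]1122   (A,1)→(A,1,→)
state=A head=3 tape=__121[1]122   (A,1)→(A,1,→)
state=A head=4 tape=__1211[1]22   (A,1)→(A,1,→)
state=A head=5 tape=__12111[2]2   (A,2)→(C,2,→)
state=C head=6 tape=__121112[2]   (C,2)→(C,1,←)
state=C head=5 tape=__12111[2]1   (C,2)→(C,1,←)
state=C head=4 tape=__1211[1]11   (C,1)→(A,2,←)
state=A head=3 tape=__121[1]211   (A,1)→(A,1,→)
state=A head=4 tape=__1211[2]11   (A,2)→(C,2,→)
state=C head=5 tape=__12112[1]1   (C,1)→(A,2,←)
state=A head=4 tape=__1211[2]21   (A,2)→(C,2,→)
state=C head=5 tape=__12112[2]1   (C,2)→(C,1,←)
state=C head=4 tape=__1211[2]11   (C,2)→(C,1,←)
state=C head=3 tape=__121[1]111   (C,1)→(A,2,←)
state=A head=2 tape=__12[1]2111   (A,1)→(A,1,→)
state=A head=3 tape=__121[2]111   (A,2)→(C,2,→)
state=C head=4 tape=__1212[1]11   (C,1)→(A,2,←)
state=A head=3 tape=__121[2]211   (A,2)→(C,2,→)
state=C head=4 tape=__1212[2]11   (C,2)→(C,1,←)
state=C head=3 tape=__121[2]111   (C,2)→(C,1,←)
state=C head=2 tape=__12[1]1111   (C,1)→(A,2,←)
state=A head=1 tape=__1[2]21111   (A,2)→(C,2,→)
state=C head=2 tape=__12[2]1111   (C,2)→(C,1,←)
state=C head=1 tape=__1[2]11111   (C,2)→(C,1,←)
state=C head=0 tape=__[1]111111   (C,1)→(A,2,←)
state=A head=-1 tape=_[_]2111111   (A,_)→(E,2,→)
state=E head=0 tape=_2[2]111111   (E,2)→(D,_,→)
state=D head=1 tape=_2_[1]11111   (D,1)→(C,_,←)
state=C head=0 tape=_2[_]_11111   (C,_)→(B,2,→)
state=B head=1 tape=_22[_]11111   (B,_)→(C,2,←)
state=C head=0 tape=_2[2]211111   (C,2)→(C,1,←)
state=C head=-1 tape=_[2]1211111   (C,2)→(C,1,←)
state=C head=-2 tape=[_]11211111   (C,_)→(B,2,→)
state=B head=-1 tape=2[1]1211111   (B,1)→(C,_,→)
state=C head=0 tape=2_[1]211111   (C,1)→(A,2,←)
state=A head=-1 tape=2[_]2211111   (A,_)→(E,2,→)
state=E head=0 tape=22[2]211111   (E,2)→(D,_,→)
state=D head=1 tape=22_[2]11111   (D,2)→(H,2,→)
state=H head=2 tape=22_2[1]1111
The non-blank tape span at halt is 22_211111.

22_211111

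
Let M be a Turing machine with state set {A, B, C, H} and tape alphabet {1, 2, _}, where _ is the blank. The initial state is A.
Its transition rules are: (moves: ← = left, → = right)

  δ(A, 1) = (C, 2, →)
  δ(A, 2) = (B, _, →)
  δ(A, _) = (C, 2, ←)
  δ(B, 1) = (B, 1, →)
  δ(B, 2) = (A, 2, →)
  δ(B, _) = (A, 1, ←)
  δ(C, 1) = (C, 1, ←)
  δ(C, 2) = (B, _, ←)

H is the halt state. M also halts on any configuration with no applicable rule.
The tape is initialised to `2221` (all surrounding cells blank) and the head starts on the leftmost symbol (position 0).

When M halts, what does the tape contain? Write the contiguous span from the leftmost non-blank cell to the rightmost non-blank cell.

state=A head=0 tape=_[2]221_   (A,2)→(B,_,→)
state=B head=1 tape=__[2]21_   (B,2)→(A,2,→)
state=A head=2 tape=__2[2]1_   (A,2)→(B,_,→)
state=B head=3 tape=__2_[1]_   (B,1)→(B,1,→)
state=B head=4 tape=__2_1[_]   (B,_)→(A,1,←)
state=A head=3 tape=__2_[1]1   (A,1)→(C,2,→)
state=C head=4 tape=__2_2[1]   (C,1)→(C,1,←)
state=C head=3 tape=__2_[2]1   (C,2)→(B,_,←)
state=B head=2 tape=__2[_]_1   (B,_)→(A,1,←)
state=A head=1 tape=__[2]1_1   (A,2)→(B,_,→)
state=B head=2 tape=___[1]_1   (B,1)→(B,1,→)
state=B head=3 tape=___1[_]1   (B,_)→(A,1,←)
state=A head=2 tape=___[1]11   (A,1)→(C,2,→)
state=C head=3 tape=___2[1]1   (C,1)→(C,1,←)
state=C head=2 tape=___[2]11   (C,2)→(B,_,←)
state=B head=1 tape=__[_]_11   (B,_)→(A,1,←)
state=A head=0 tape=_[_]1_11   (A,_)→(C,2,←)
state=C head=-1 tape=[_]21_11
The non-blank tape span at halt is 21_11.

21_11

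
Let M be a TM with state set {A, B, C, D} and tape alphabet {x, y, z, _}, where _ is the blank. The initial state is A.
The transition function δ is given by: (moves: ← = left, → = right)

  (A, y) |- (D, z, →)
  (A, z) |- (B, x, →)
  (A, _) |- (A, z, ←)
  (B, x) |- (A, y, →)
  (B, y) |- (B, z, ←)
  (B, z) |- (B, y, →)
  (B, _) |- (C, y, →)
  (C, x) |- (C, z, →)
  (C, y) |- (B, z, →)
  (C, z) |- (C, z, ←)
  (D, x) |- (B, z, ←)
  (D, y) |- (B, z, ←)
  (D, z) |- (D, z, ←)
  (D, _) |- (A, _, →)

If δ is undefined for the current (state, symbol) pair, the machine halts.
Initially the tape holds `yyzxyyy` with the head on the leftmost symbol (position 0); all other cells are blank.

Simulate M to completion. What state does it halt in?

state=A head=0 tape=_[y]yzxyyy__   (A,y)→(D,z,→)
state=D head=1 tape=_z[y]zxyyy__   (D,y)→(B,z,←)
state=B head=0 tape=_[z]zzxyyy__   (B,z)→(B,y,→)
state=B head=1 tape=_y[z]zxyyy__   (B,z)→(B,y,→)
state=B head=2 tape=_yy[z]xyyy__   (B,z)→(B,y,→)
state=B head=3 tape=_yyy[x]yyy__   (B,x)→(A,y,→)
state=A head=4 tape=_yyyy[y]yy__   (A,y)→(D,z,→)
state=D head=5 tape=_yyyyz[y]y__   (D,y)→(B,z,←)
state=B head=4 tape=_yyyy[z]zy__   (B,z)→(B,y,→)
state=B head=5 tape=_yyyyy[z]y__   (B,z)→(B,y,→)
state=B head=6 tape=_yyyyyy[y]__   (B,y)→(B,z,←)
state=B head=5 tape=_yyyyy[y]z__   (B,y)→(B,z,←)
state=B head=4 tape=_yyyy[y]zz__   (B,y)→(B,z,←)
state=B head=3 tape=_yyy[y]zzz__   (B,y)→(B,z,←)
state=B head=2 tape=_yy[y]zzzz__   (B,y)→(B,z,←)
state=B head=1 tape=_y[y]zzzzz__   (B,y)→(B,z,←)
state=B head=0 tape=_[y]zzzzzz__   (B,y)→(B,z,←)
state=B head=-1 tape=[_]zzzzzzz__   (B,_)→(C,y,→)
state=C head=0 tape=y[z]zzzzzz__   (C,z)→(C,z,←)
state=C head=-1 tape=[y]zzzzzzz__   (C,y)→(B,z,→)
state=B head=0 tape=z[z]zzzzzz__   (B,z)→(B,y,→)
state=B head=1 tape=zy[z]zzzzz__   (B,z)→(B,y,→)
state=B head=2 tape=zyy[z]zzzz__   (B,z)→(B,y,→)
state=B head=3 tape=zyyy[z]zzz__   (B,z)→(B,y,→)
state=B head=4 tape=zyyyy[z]zz__   (B,z)→(B,y,→)
state=B head=5 tape=zyyyyy[z]z__   (B,z)→(B,y,→)
state=B head=6 tape=zyyyyyy[z]__   (B,z)→(B,y,→)
state=B head=7 tape=zyyyyyyy[_]_   (B,_)→(C,y,→)
state=C head=8 tape=zyyyyyyyy[_]
No transition is defined for (C, _); M halts in state C.

C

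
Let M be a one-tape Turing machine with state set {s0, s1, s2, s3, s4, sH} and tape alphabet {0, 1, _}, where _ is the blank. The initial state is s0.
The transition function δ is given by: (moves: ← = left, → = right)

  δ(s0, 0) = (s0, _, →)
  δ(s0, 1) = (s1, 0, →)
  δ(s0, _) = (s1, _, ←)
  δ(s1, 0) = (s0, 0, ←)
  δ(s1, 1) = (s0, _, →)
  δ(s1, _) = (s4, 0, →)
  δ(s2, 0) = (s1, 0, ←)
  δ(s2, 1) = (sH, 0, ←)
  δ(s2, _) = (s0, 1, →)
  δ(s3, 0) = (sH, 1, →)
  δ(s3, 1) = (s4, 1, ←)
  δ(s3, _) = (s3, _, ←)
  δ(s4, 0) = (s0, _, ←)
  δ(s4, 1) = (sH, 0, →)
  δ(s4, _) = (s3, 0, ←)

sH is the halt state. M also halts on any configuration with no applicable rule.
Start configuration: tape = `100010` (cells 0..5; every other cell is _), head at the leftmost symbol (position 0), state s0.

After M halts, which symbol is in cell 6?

state=s0 head=0 tape=[1]00010_   (s0,1)→(s1,0,→)
state=s1 head=1 tape=0[0]0010_   (s1,0)→(s0,0,←)
state=s0 head=0 tape=[0]00010_   (s0,0)→(s0,_,→)
state=s0 head=1 tape=_[0]0010_   (s0,0)→(s0,_,→)
state=s0 head=2 tape=__[0]010_   (s0,0)→(s0,_,→)
state=s0 head=3 tape=___[0]10_   (s0,0)→(s0,_,→)
state=s0 head=4 tape=____[1]0_   (s0,1)→(s1,0,→)
state=s1 head=5 tape=____0[0]_   (s1,0)→(s0,0,←)
state=s0 head=4 tape=____[0]0_   (s0,0)→(s0,_,→)
state=s0 head=5 tape=_____[0]_   (s0,0)→(s0,_,→)
state=s0 head=6 tape=______[_]   (s0,_)→(s1,_,←)
state=s1 head=5 tape=_____[_]_   (s1,_)→(s4,0,→)
state=s4 head=6 tape=_____0[_]   (s4,_)→(s3,0,←)
state=s3 head=5 tape=_____[0]0   (s3,0)→(sH,1,→)
state=sH head=6 tape=_____1[0]
Cell 6 holds 0 when M halts.

0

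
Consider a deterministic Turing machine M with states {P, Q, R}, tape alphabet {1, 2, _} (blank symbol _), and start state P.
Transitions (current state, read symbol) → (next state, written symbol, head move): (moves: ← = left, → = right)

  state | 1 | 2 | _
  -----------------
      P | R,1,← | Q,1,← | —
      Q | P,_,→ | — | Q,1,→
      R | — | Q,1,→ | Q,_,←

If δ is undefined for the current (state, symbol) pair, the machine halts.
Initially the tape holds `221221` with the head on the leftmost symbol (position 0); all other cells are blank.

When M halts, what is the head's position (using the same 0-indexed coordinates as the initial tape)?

1

state=P head=0 tape=_[2]21221   (P,2)→(Q,1,←)
state=Q head=-1 tape=[_]121221   (Q,_)→(Q,1,→)
state=Q head=0 tape=1[1]21221   (Q,1)→(P,_,→)
state=P head=1 tape=1_[2]1221   (P,2)→(Q,1,←)
state=Q head=0 tape=1[_]11221   (Q,_)→(Q,1,→)
state=Q head=1 tape=11[1]1221   (Q,1)→(P,_,→)
state=P head=2 tape=11_[1]221   (P,1)→(R,1,←)
state=R head=1 tape=11[_]1221   (R,_)→(Q,_,←)
state=Q head=0 tape=1[1]_1221   (Q,1)→(P,_,→)
state=P head=1 tape=1_[_]1221
At halt the head is at cell 1.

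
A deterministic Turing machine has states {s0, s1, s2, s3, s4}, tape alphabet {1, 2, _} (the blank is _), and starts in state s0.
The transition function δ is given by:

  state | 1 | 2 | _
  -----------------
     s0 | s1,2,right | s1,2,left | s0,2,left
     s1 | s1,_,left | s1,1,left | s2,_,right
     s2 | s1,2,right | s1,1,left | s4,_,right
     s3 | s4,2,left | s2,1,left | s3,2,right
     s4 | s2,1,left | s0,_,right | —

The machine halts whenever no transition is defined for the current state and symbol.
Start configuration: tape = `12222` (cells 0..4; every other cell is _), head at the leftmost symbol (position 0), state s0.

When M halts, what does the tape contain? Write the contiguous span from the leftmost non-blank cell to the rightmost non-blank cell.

2_2_2

s0 | _[1]2222___   read 1 → write 2, move right, go to s1
s1 | _2[2]222___   read 2 → write 1, move left, go to s1
s1 | _[2]1222___   read 2 → write 1, move left, go to s1
s1 | [_]11222___   read _ → write _, move right, go to s2
s2 | _[1]1222___   read 1 → write 2, move right, go to s1
s1 | _2[1]222___   read 1 → write _, move left, go to s1
s1 | _[2]_222___   read 2 → write 1, move left, go to s1
s1 | [_]1_222___   read _ → write _, move right, go to s2
s2 | _[1]_222___   read 1 → write 2, move right, go to s1
s1 | _2[_]222___   read _ → write _, move right, go to s2
s2 | _2_[2]22___   read 2 → write 1, move left, go to s1
s1 | _2[_]122___   read _ → write _, move right, go to s2
s2 | _2_[1]22___   read 1 → write 2, move right, go to s1
s1 | _2_2[2]2___   read 2 → write 1, move left, go to s1
s1 | _2_[2]12___   read 2 → write 1, move left, go to s1
s1 | _2[_]112___   read _ → write _, move right, go to s2
s2 | _2_[1]12___   read 1 → write 2, move right, go to s1
s1 | _2_2[1]2___   read 1 → write _, move left, go to s1
s1 | _2_[2]_2___   read 2 → write 1, move left, go to s1
s1 | _2[_]1_2___   read _ → write _, move right, go to s2
s2 | _2_[1]_2___   read 1 → write 2, move right, go to s1
s1 | _2_2[_]2___   read _ → write _, move right, go to s2
s2 | _2_2_[2]___   read 2 → write 1, move left, go to s1
s1 | _2_2[_]1___   read _ → write _, move right, go to s2
s2 | _2_2_[1]___   read 1 → write 2, move right, go to s1
s1 | _2_2_2[_]__   read _ → write _, move right, go to s2
s2 | _2_2_2_[_]_   read _ → write _, move right, go to s4
s4 | _2_2_2__[_]
The non-blank tape span at halt is 2_2_2.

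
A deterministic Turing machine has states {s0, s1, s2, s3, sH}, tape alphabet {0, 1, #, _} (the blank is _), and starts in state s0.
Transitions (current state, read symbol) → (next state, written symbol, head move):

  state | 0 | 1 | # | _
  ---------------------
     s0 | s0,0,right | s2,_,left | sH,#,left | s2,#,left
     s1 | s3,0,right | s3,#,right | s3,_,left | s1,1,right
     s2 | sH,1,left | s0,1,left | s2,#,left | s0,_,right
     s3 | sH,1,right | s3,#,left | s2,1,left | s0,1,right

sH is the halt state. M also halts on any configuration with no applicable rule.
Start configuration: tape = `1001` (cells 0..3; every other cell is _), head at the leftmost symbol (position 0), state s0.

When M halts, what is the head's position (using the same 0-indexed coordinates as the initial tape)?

-1

state=s0 head=0 tape=_[1]001   (s0,1)→(s2,_,left)
state=s2 head=-1 tape=[_]_001   (s2,_)→(s0,_,right)
state=s0 head=0 tape=_[_]001   (s0,_)→(s2,#,left)
state=s2 head=-1 tape=[_]#001   (s2,_)→(s0,_,right)
state=s0 head=0 tape=_[#]001   (s0,#)→(sH,#,left)
state=sH head=-1 tape=[_]#001
At halt the head is at cell -1.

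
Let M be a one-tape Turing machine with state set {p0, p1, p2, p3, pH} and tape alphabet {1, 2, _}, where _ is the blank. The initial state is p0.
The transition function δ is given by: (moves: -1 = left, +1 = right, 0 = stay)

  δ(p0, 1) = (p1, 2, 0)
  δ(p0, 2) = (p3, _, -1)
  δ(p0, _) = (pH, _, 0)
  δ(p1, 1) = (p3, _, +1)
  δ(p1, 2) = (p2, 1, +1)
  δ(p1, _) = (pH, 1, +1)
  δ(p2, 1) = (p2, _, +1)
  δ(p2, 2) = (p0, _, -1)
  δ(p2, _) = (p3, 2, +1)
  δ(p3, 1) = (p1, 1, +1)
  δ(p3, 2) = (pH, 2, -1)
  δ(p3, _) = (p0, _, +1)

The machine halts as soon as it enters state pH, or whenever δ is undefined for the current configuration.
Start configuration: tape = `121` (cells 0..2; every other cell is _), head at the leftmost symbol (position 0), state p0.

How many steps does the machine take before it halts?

p0 | [1]21__   read 1 → write 2, move 0, go to p1
p1 | [2]21__   read 2 → write 1, move +1, go to p2
p2 | 1[2]1__   read 2 → write _, move -1, go to p0
p0 | [1]_1__   read 1 → write 2, move 0, go to p1
p1 | [2]_1__   read 2 → write 1, move +1, go to p2
p2 | 1[_]1__   read _ → write 2, move +1, go to p3
p3 | 12[1]__   read 1 → write 1, move +1, go to p1
p1 | 121[_]_   read _ → write 1, move +1, go to pH
pH | 1211[_]
M halts after 8 transitions.

8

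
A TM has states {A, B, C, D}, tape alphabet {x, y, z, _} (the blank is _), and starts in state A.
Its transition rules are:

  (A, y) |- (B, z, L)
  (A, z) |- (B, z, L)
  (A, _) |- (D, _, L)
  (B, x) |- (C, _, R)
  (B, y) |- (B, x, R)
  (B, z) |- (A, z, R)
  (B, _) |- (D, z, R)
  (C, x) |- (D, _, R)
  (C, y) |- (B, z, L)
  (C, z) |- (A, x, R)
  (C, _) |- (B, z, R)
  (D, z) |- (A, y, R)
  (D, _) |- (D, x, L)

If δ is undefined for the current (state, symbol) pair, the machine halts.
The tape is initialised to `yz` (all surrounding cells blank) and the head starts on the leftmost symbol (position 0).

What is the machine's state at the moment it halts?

D

state=A head=0 tape=_[y]z_   (A,y)→(B,z,L)
state=B head=-1 tape=[_]zz_   (B,_)→(D,z,R)
state=D head=0 tape=z[z]z_   (D,z)→(A,y,R)
state=A head=1 tape=zy[z]_   (A,z)→(B,z,L)
state=B head=0 tape=z[y]z_   (B,y)→(B,x,R)
state=B head=1 tape=zx[z]_   (B,z)→(A,z,R)
state=A head=2 tape=zxz[_]   (A,_)→(D,_,L)
state=D head=1 tape=zx[z]_   (D,z)→(A,y,R)
state=A head=2 tape=zxy[_]   (A,_)→(D,_,L)
state=D head=1 tape=zx[y]_
No transition is defined for (D, y); M halts in state D.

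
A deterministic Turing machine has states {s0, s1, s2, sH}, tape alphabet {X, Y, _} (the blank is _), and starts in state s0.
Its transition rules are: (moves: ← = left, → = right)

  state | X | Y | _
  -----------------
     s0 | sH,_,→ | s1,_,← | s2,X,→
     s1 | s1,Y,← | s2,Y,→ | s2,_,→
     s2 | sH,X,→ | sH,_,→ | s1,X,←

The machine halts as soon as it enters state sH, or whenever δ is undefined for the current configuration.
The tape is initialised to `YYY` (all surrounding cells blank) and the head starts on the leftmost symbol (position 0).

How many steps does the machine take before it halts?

5

state=s0 head=0 tape=_[Y]YY   (s0,Y)→(s1,_,←)
state=s1 head=-1 tape=[_]_YY   (s1,_)→(s2,_,→)
state=s2 head=0 tape=_[_]YY   (s2,_)→(s1,X,←)
state=s1 head=-1 tape=[_]XYY   (s1,_)→(s2,_,→)
state=s2 head=0 tape=_[X]YY   (s2,X)→(sH,X,→)
state=sH head=1 tape=_X[Y]Y
M halts after 5 transitions.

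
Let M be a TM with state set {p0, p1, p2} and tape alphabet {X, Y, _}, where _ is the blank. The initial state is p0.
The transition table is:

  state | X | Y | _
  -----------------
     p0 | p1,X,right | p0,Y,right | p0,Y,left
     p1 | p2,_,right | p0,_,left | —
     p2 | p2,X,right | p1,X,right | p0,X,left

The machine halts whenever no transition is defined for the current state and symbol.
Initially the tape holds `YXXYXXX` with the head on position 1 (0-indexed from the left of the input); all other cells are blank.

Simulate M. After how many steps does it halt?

p0 | Y[X]XYXXX__   read X → write X, move right, go to p1
p1 | YX[X]YXXX__   read X → write _, move right, go to p2
p2 | YX_[Y]XXX__   read Y → write X, move right, go to p1
p1 | YX_X[X]XX__   read X → write _, move right, go to p2
p2 | YX_X_[X]X__   read X → write X, move right, go to p2
p2 | YX_X_X[X]__   read X → write X, move right, go to p2
p2 | YX_X_XX[_]_   read _ → write X, move left, go to p0
p0 | YX_X_X[X]X_   read X → write X, move right, go to p1
p1 | YX_X_XX[X]_   read X → write _, move right, go to p2
p2 | YX_X_XX_[_]   read _ → write X, move left, go to p0
p0 | YX_X_XX[_]X   read _ → write Y, move left, go to p0
p0 | YX_X_X[X]YX   read X → write X, move right, go to p1
p1 | YX_X_XX[Y]X   read Y → write _, move left, go to p0
p0 | YX_X_X[X]_X   read X → write X, move right, go to p1
p1 | YX_X_XX[_]X
M halts after 14 transitions.

14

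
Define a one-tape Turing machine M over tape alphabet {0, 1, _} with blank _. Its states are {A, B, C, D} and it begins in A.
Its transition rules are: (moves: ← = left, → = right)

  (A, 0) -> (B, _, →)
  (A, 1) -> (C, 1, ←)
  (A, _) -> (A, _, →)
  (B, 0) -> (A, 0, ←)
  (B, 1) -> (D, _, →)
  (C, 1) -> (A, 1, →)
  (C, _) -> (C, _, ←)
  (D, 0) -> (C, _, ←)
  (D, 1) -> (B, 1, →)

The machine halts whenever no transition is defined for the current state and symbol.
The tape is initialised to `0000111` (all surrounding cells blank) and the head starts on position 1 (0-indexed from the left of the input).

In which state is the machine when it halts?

A | 0[0]00111_   read 0 → write _, move →, go to B
B | 0_[0]0111_   read 0 → write 0, move ←, go to A
A | 0[_]00111_   read _ → write _, move →, go to A
A | 0_[0]0111_   read 0 → write _, move →, go to B
B | 0__[0]111_   read 0 → write 0, move ←, go to A
A | 0_[_]0111_   read _ → write _, move →, go to A
A | 0__[0]111_   read 0 → write _, move →, go to B
B | 0___[1]11_   read 1 → write _, move →, go to D
D | 0____[1]1_   read 1 → write 1, move →, go to B
B | 0____1[1]_   read 1 → write _, move →, go to D
D | 0____1_[_]
No transition is defined for (D, _); M halts in state D.

D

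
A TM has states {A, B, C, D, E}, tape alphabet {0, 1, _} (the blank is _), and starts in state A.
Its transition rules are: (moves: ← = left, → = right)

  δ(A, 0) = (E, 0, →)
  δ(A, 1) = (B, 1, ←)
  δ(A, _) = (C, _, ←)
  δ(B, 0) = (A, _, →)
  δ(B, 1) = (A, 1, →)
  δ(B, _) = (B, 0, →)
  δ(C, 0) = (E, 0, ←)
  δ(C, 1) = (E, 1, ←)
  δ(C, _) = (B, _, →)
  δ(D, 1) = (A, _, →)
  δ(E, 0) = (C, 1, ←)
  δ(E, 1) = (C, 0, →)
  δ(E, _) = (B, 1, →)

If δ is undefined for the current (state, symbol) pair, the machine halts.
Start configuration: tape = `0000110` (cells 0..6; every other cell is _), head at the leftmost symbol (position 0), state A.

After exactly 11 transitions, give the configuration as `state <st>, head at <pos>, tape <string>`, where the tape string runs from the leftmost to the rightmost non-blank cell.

A | _[0]000110   read 0 → write 0, move →, go to E
E | _0[0]00110   read 0 → write 1, move ←, go to C
C | _[0]100110   read 0 → write 0, move ←, go to E
E | [_]0100110   read _ → write 1, move →, go to B
B | 1[0]100110   read 0 → write _, move →, go to A
A | 1_[1]00110   read 1 → write 1, move ←, go to B
B | 1[_]100110   read _ → write 0, move →, go to B
B | 10[1]00110   read 1 → write 1, move →, go to A
A | 101[0]0110   read 0 → write 0, move →, go to E
E | 1010[0]110   read 0 → write 1, move ←, go to C
C | 101[0]1110   read 0 → write 0, move ←, go to E
E | 10[1]01110
After 11 steps: state E, head at 1, tape 10101110.

state E, head at 1, tape 10101110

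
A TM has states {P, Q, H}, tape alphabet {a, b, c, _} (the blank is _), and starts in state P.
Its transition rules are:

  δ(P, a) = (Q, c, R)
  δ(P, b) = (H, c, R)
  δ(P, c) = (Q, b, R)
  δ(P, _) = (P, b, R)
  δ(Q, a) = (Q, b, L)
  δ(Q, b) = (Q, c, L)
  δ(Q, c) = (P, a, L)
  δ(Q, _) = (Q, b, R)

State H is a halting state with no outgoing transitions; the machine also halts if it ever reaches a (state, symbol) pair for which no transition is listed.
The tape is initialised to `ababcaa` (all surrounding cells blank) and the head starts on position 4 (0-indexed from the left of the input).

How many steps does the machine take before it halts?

13

P | __abab[c]aa   read c → write b, move R, go to Q
Q | __ababb[a]a   read a → write b, move L, go to Q
Q | __abab[b]ba   read b → write c, move L, go to Q
Q | __aba[b]cba   read b → write c, move L, go to Q
Q | __ab[a]ccba   read a → write b, move L, go to Q
Q | __a[b]bccba   read b → write c, move L, go to Q
Q | __[a]cbccba   read a → write b, move L, go to Q
Q | _[_]bcbccba   read _ → write b, move R, go to Q
Q | _b[b]cbccba   read b → write c, move L, go to Q
Q | _[b]ccbccba   read b → write c, move L, go to Q
Q | [_]cccbccba   read _ → write b, move R, go to Q
Q | b[c]ccbccba   read c → write a, move L, go to P
P | [b]accbccba   read b → write c, move R, go to H
H | c[a]ccbccba
M halts after 13 transitions.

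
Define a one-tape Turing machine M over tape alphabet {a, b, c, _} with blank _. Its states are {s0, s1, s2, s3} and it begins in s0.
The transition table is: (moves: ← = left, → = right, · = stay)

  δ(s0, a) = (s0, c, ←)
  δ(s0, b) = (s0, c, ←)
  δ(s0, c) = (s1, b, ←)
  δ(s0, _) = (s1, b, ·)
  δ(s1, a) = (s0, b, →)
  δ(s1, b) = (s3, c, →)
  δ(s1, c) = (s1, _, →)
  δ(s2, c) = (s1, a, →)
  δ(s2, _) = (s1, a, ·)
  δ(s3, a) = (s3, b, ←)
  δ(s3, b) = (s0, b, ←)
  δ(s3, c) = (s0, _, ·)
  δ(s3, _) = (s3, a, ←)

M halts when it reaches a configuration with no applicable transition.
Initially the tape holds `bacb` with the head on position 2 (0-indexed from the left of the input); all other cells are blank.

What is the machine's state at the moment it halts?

s1

state=s0 head=2 tape=_ba[c]b   (s0,c)→(s1,b,←)
state=s1 head=1 tape=_b[a]bb   (s1,a)→(s0,b,→)
state=s0 head=2 tape=_bb[b]b   (s0,b)→(s0,c,←)
state=s0 head=1 tape=_b[b]cb   (s0,b)→(s0,c,←)
state=s0 head=0 tape=_[b]ccb   (s0,b)→(s0,c,←)
state=s0 head=-1 tape=[_]cccb   (s0,_)→(s1,b,·)
state=s1 head=-1 tape=[b]cccb   (s1,b)→(s3,c,→)
state=s3 head=0 tape=c[c]ccb   (s3,c)→(s0,_,·)
state=s0 head=0 tape=c[_]ccb   (s0,_)→(s1,b,·)
state=s1 head=0 tape=c[b]ccb   (s1,b)→(s3,c,→)
state=s3 head=1 tape=cc[c]cb   (s3,c)→(s0,_,·)
state=s0 head=1 tape=cc[_]cb   (s0,_)→(s1,b,·)
state=s1 head=1 tape=cc[b]cb   (s1,b)→(s3,c,→)
state=s3 head=2 tape=ccc[c]b   (s3,c)→(s0,_,·)
state=s0 head=2 tape=ccc[_]b   (s0,_)→(s1,b,·)
state=s1 head=2 tape=ccc[b]b   (s1,b)→(s3,c,→)
state=s3 head=3 tape=cccc[b]   (s3,b)→(s0,b,←)
state=s0 head=2 tape=ccc[c]b   (s0,c)→(s1,b,←)
state=s1 head=1 tape=cc[c]bb   (s1,c)→(s1,_,→)
state=s1 head=2 tape=cc_[b]b   (s1,b)→(s3,c,→)
state=s3 head=3 tape=cc_c[b]   (s3,b)→(s0,b,←)
state=s0 head=2 tape=cc_[c]b   (s0,c)→(s1,b,←)
state=s1 head=1 tape=cc[_]bb
No transition is defined for (s1, _); M halts in state s1.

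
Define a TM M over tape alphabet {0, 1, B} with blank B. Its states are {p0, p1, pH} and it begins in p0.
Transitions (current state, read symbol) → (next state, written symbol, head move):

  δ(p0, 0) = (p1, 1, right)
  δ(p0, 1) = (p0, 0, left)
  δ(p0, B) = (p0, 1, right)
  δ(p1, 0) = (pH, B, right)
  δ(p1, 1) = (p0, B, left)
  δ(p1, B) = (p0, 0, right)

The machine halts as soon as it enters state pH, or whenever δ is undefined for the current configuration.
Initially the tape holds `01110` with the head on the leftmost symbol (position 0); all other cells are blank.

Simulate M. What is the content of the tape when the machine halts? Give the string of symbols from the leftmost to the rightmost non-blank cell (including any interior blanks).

111B10

state=p0 head=0 tape=B[0]1110   (p0,0)→(p1,1,right)
state=p1 head=1 tape=B1[1]110   (p1,1)→(p0,B,left)
state=p0 head=0 tape=B[1]B110   (p0,1)→(p0,0,left)
state=p0 head=-1 tape=[B]0B110   (p0,B)→(p0,1,right)
state=p0 head=0 tape=1[0]B110   (p0,0)→(p1,1,right)
state=p1 head=1 tape=11[B]110   (p1,B)→(p0,0,right)
state=p0 head=2 tape=110[1]10   (p0,1)→(p0,0,left)
state=p0 head=1 tape=11[0]010   (p0,0)→(p1,1,right)
state=p1 head=2 tape=111[0]10   (p1,0)→(pH,B,right)
state=pH head=3 tape=111B[1]0
The non-blank tape span at halt is 111B10.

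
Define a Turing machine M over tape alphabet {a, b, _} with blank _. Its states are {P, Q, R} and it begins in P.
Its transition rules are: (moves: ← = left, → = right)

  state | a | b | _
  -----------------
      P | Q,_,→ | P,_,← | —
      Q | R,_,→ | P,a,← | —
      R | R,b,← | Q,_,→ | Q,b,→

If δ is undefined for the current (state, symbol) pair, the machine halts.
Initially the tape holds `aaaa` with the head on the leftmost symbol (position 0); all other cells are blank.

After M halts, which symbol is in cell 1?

P | [a]aaa   read a → write _, move →, go to Q
Q | _[a]aa   read a → write _, move →, go to R
R | __[a]a   read a → write b, move ←, go to R
R | _[_]ba   read _ → write b, move →, go to Q
Q | _b[b]a   read b → write a, move ←, go to P
P | _[b]aa   read b → write _, move ←, go to P
P | [_]_aa
Cell 1 holds _ when M halts.

_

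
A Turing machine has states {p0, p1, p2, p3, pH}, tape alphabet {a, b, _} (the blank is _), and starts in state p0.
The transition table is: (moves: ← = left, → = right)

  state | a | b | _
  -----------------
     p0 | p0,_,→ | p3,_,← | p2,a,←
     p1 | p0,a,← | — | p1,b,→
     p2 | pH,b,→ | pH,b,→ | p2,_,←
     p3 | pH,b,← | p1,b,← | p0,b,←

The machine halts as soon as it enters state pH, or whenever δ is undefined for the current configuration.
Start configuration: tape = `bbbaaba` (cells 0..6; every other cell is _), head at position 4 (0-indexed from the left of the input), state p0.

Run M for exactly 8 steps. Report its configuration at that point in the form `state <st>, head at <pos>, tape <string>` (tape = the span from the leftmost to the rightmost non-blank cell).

state p1, head at 0, tape bb_b__a

p0 | bbba[a]ba   read a → write _, move →, go to p0
p0 | bbba_[b]a   read b → write _, move ←, go to p3
p3 | bbba[_]_a   read _ → write b, move ←, go to p0
p0 | bbb[a]b_a   read a → write _, move →, go to p0
p0 | bbb_[b]_a   read b → write _, move ←, go to p3
p3 | bbb[_]__a   read _ → write b, move ←, go to p0
p0 | bb[b]b__a   read b → write _, move ←, go to p3
p3 | b[b]_b__a   read b → write b, move ←, go to p1
p1 | [b]b_b__a
After 8 steps: state p1, head at 0, tape bb_b__a.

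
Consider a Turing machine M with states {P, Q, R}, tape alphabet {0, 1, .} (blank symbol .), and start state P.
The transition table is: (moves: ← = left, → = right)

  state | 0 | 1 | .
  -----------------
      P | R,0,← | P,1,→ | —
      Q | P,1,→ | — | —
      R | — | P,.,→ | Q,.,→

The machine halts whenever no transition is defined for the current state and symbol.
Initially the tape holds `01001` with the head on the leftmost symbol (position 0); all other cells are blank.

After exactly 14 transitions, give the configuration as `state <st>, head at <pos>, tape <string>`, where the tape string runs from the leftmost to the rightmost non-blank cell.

state P, head at 4, tape 1..11

state=P head=0 tape=.[0]1001   (P,0)→(R,0,←)
state=R head=-1 tape=[.]01001   (R,.)→(Q,.,→)
state=Q head=0 tape=.[0]1001   (Q,0)→(P,1,→)
state=P head=1 tape=.1[1]001   (P,1)→(P,1,→)
state=P head=2 tape=.11[0]01   (P,0)→(R,0,←)
state=R head=1 tape=.1[1]001   (R,1)→(P,.,→)
state=P head=2 tape=.1.[0]01   (P,0)→(R,0,←)
state=R head=1 tape=.1[.]001   (R,.)→(Q,.,→)
state=Q head=2 tape=.1.[0]01   (Q,0)→(P,1,→)
state=P head=3 tape=.1.1[0]1   (P,0)→(R,0,←)
state=R head=2 tape=.1.[1]01   (R,1)→(P,.,→)
state=P head=3 tape=.1..[0]1   (P,0)→(R,0,←)
state=R head=2 tape=.1.[.]01   (R,.)→(Q,.,→)
state=Q head=3 tape=.1..[0]1   (Q,0)→(P,1,→)
state=P head=4 tape=.1..1[1]
After 14 steps: state P, head at 4, tape 1..11.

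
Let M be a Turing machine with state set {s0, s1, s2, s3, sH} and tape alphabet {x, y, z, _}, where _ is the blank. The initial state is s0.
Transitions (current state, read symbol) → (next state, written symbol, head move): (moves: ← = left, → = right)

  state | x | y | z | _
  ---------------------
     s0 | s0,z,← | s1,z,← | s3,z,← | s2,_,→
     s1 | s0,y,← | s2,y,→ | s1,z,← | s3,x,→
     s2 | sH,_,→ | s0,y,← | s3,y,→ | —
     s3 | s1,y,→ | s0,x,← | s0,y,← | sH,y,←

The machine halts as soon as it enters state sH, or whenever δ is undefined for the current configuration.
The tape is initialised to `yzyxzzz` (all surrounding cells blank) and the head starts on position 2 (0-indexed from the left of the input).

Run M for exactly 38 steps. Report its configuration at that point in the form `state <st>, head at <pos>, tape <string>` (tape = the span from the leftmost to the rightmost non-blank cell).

state=s0 head=2 tape=yz[y]xzzz_   (s0,y)→(s1,z,←)
state=s1 head=1 tape=y[z]zxzzz_   (s1,z)→(s1,z,←)
state=s1 head=0 tape=[y]zzxzzz_   (s1,y)→(s2,y,→)
state=s2 head=1 tape=y[z]zxzzz_   (s2,z)→(s3,y,→)
state=s3 head=2 tape=yy[z]xzzz_   (s3,z)→(s0,y,←)
state=s0 head=1 tape=y[y]yxzzz_   (s0,y)→(s1,z,←)
state=s1 head=0 tape=[y]zyxzzz_   (s1,y)→(s2,y,→)
state=s2 head=1 tape=y[z]yxzzz_   (s2,z)→(s3,y,→)
state=s3 head=2 tape=yy[y]xzzz_   (s3,y)→(s0,x,←)
state=s0 head=1 tape=y[y]xxzzz_   (s0,y)→(s1,z,←)
state=s1 head=0 tape=[y]zxxzzz_   (s1,y)→(s2,y,→)
state=s2 head=1 tape=y[z]xxzzz_   (s2,z)→(s3,y,→)
state=s3 head=2 tape=yy[x]xzzz_   (s3,x)→(s1,y,→)
state=s1 head=3 tape=yyy[x]zzz_   (s1,x)→(s0,y,←)
state=s0 head=2 tape=yy[y]yzzz_   (s0,y)→(s1,z,←)
state=s1 head=1 tape=y[y]zyzzz_   (s1,y)→(s2,y,→)
state=s2 head=2 tape=yy[z]yzzz_   (s2,z)→(s3,y,→)
state=s3 head=3 tape=yyy[y]zzz_   (s3,y)→(s0,x,←)
state=s0 head=2 tape=yy[y]xzzz_   (s0,y)→(s1,z,←)
state=s1 head=1 tape=y[y]zxzzz_   (s1,y)→(s2,y,→)
state=s2 head=2 tape=yy[z]xzzz_   (s2,z)→(s3,y,→)
state=s3 head=3 tape=yyy[x]zzz_   (s3,x)→(s1,y,→)
state=s1 head=4 tape=yyyy[z]zz_   (s1,z)→(s1,z,←)
state=s1 head=3 tape=yyy[y]zzz_   (s1,y)→(s2,y,→)
state=s2 head=4 tape=yyyy[z]zz_   (s2,z)→(s3,y,→)
state=s3 head=5 tape=yyyyy[z]z_   (s3,z)→(s0,y,←)
state=s0 head=4 tape=yyyy[y]yz_   (s0,y)→(s1,z,←)
state=s1 head=3 tape=yyy[y]zyz_   (s1,y)→(s2,y,→)
state=s2 head=4 tape=yyyy[z]yz_   (s2,z)→(s3,y,→)
state=s3 head=5 tape=yyyyy[y]z_   (s3,y)→(s0,x,←)
state=s0 head=4 tape=yyyy[y]xz_   (s0,y)→(s1,z,←)
state=s1 head=3 tape=yyy[y]zxz_   (s1,y)→(s2,y,→)
state=s2 head=4 tape=yyyy[z]xz_   (s2,z)→(s3,y,→)
state=s3 head=5 tape=yyyyy[x]z_   (s3,x)→(s1,y,→)
state=s1 head=6 tape=yyyyyy[z]_   (s1,z)→(s1,z,←)
state=s1 head=5 tape=yyyyy[y]z_   (s1,y)→(s2,y,→)
state=s2 head=6 tape=yyyyyy[z]_   (s2,z)→(s3,y,→)
state=s3 head=7 tape=yyyyyyy[_]   (s3,_)→(sH,y,←)
state=sH head=6 tape=yyyyyy[y]y
After 38 steps: state sH, head at 6, tape yyyyyyyy.

state sH, head at 6, tape yyyyyyyy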